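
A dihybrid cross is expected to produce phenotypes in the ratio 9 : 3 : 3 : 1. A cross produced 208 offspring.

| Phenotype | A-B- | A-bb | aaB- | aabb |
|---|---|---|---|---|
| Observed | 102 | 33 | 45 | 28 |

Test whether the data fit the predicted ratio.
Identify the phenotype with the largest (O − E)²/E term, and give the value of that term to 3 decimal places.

Ratio total = 16. Expected counts: 208×9/16 = 117, 208×3/16 = 39, 208×3/16 = 39, 208×1/16 = 13.
A-B-: (102 − 117)²/117 = 225/117 = 1.9231
A-bb: (33 − 39)²/39 = 36/39 = 0.9231
aaB-: (45 − 39)²/39 = 36/39 = 0.9231
aabb: (28 − 13)²/13 = 225/13 = 17.3077
The largest term is for aabb: 17.308.

aabb, 17.308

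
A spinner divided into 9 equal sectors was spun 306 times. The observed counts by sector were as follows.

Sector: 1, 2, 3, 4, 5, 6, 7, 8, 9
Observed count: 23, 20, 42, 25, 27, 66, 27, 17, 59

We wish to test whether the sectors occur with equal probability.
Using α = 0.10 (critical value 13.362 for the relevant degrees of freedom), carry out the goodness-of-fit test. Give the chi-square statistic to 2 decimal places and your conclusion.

73.47; reject

Under H₀ each category has probability 1/9, so each expected count is 306/9 = 34.
cat         O        E   (O−E)²/E
1          23       34      3.559
2          20       34      5.765
3          42       34      1.882
4          25       34      2.382
5          27       34      1.441
6          66       34     30.118
7          27       34      1.441
8          17       34      8.500
9          59       34     18.382
Sum = 73.47
df = 8. Since 73.47 > 13.362, we reject H₀.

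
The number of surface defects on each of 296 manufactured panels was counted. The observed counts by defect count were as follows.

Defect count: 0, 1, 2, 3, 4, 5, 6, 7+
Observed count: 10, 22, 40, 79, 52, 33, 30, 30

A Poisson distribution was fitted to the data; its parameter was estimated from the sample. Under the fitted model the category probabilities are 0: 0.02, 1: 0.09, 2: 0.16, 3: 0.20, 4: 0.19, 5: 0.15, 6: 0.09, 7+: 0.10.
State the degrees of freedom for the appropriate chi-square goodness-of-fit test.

There are k = 8 categories and 1 parameter estimated from the data, so df = 8 − 1 − 1 = 6.

6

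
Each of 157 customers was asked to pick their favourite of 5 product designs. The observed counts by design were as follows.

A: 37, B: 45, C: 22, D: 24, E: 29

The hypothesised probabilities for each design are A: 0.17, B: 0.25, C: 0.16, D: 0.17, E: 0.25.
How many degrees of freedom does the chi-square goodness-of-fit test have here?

4

There are k = 5 categories and no parameters were estimated from the data, so df = 5 − 1 = 4.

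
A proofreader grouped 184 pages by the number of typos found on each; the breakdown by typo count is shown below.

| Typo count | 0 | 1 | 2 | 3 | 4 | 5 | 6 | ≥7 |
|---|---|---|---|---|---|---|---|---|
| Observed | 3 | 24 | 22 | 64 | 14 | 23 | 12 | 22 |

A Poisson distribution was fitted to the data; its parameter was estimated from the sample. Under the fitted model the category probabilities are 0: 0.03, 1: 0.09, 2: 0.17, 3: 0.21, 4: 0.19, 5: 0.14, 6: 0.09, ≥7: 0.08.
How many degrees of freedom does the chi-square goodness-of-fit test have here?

6

There are k = 8 categories and 1 parameter estimated from the data, so df = 8 − 1 − 1 = 6.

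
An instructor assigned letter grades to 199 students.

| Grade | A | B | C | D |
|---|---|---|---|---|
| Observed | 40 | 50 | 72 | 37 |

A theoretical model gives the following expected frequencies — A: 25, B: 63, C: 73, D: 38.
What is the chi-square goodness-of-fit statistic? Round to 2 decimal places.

A: (40 − 25)²/25 = 225/25 = 9.000
B: (50 − 63)²/63 = 169/63 = 2.683
C: (72 − 73)²/73 = 1/73 = 0.014
D: (37 − 38)²/38 = 1/38 = 0.026
Sum = 11.72

11.72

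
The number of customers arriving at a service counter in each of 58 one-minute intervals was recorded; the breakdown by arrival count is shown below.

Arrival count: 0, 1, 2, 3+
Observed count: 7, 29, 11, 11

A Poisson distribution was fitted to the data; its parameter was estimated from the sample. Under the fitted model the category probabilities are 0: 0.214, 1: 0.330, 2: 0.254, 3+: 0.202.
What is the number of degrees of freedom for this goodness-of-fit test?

2

There are k = 4 categories and 1 parameter estimated from the data, so df = 4 − 1 − 1 = 2.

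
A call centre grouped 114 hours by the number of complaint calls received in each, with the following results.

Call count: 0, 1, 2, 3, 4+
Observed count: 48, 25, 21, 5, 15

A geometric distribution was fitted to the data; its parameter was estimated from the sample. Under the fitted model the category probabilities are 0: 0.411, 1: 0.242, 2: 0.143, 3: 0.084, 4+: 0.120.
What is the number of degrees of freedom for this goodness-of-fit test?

There are k = 5 categories and 1 parameter estimated from the data, so df = 5 − 1 − 1 = 3.

3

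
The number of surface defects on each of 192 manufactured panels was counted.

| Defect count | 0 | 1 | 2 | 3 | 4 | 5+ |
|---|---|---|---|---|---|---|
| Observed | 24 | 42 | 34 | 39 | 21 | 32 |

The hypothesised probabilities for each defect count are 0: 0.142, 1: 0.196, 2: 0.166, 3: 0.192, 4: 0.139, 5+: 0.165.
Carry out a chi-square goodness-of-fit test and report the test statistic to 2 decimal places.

2.38

Expected counts E_i = n·p_i: 192×0.142 = 27.264, 192×0.196 = 37.632, 192×0.166 = 31.872, 192×0.192 = 36.864, 192×0.139 = 26.688, 192×0.165 = 31.68.
cat         O        E   (O−E)²/E
0          24   27.264      0.391
1          42   37.632      0.507
2          34   31.872      0.142
3          39   36.864      0.124
4          21   26.688      1.212
5+         32    31.68      0.003
Sum = 2.38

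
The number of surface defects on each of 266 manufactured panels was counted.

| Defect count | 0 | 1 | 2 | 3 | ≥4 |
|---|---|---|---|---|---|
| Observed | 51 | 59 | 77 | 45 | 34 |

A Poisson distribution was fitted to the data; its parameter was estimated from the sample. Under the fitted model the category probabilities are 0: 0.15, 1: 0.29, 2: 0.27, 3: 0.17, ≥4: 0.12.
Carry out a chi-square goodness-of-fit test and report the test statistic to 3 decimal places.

7.864

Expected counts E_i = n·p_i: 266×0.15 = 39.9, 266×0.29 = 77.14, 266×0.27 = 71.82, 266×0.17 = 45.22, 266×0.12 = 31.92.
χ² = (51−39.9)²/39.9 + (59−77.14)²/77.14 + (77−71.82)²/71.82 + (45−45.22)²/45.22 + (34−31.92)²/31.92
   = 3.0880 + 4.2657 + 0.3736 + 0.0011 + 0.1355
Sum = 7.864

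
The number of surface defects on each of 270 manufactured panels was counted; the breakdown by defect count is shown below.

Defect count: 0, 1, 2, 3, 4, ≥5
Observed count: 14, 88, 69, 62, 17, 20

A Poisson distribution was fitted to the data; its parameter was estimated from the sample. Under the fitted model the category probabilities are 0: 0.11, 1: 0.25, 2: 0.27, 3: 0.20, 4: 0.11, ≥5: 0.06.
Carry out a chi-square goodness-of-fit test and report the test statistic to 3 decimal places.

22.241

Expected counts E_i = n·p_i: 270×0.11 = 29.7, 270×0.25 = 67.5, 270×0.27 = 72.9, 270×0.20 = 54, 270×0.11 = 29.7, 270×0.06 = 16.2.
χ² = (14−29.7)²/29.7 + (88−67.5)²/67.5 + (69−72.9)²/72.9 + (62−54)²/54 + (17−29.7)²/29.7 + (20−16.2)²/16.2
   = 8.2993 + 6.2259 + 0.2086 + 1.1852 + 5.4306 + 0.8914
Sum = 22.241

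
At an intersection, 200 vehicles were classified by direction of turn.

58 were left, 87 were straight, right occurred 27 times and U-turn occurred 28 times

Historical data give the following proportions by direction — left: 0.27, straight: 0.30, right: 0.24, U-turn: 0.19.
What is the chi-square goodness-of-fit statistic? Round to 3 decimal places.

Expected counts E_i = n·p_i: 200×0.27 = 54, 200×0.30 = 60, 200×0.24 = 48, 200×0.19 = 38.
cat           O        E   (O−E)²/E
left         58       54     0.2963
straight     87       60    12.1500
right        27       48     9.1875
U-turn       28       38     2.6316
Sum = 24.265

24.265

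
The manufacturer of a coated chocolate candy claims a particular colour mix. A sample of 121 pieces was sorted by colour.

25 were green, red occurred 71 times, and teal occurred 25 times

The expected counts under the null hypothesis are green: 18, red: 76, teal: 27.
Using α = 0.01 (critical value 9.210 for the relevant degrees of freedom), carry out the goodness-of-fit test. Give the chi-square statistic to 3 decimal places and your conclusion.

3.199; do not reject

cat         O        E   (O−E)²/E
green      25       18     2.7222
red        71       76     0.3289
teal       25       27     0.1481
Sum = 3.199
df = 2. Since 3.199 < 9.210, we do not reject H₀.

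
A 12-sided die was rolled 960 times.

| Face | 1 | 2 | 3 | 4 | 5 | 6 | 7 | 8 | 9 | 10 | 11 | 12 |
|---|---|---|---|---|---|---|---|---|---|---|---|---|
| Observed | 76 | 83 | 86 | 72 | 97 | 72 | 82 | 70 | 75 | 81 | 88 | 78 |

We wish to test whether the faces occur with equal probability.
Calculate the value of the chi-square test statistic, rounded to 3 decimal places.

Expected count for each of the 12 categories: 960/12 = 80.
1: (76 − 80)²/80 = 16/80 = 0.2000
2: (83 − 80)²/80 = 9/80 = 0.1125
3: (86 − 80)²/80 = 36/80 = 0.4500
4: (72 − 80)²/80 = 64/80 = 0.8000
5: (97 − 80)²/80 = 289/80 = 3.6125
6: (72 − 80)²/80 = 64/80 = 0.8000
7: (82 − 80)²/80 = 4/80 = 0.0500
8: (70 − 80)²/80 = 100/80 = 1.2500
9: (75 − 80)²/80 = 25/80 = 0.3125
10: (81 − 80)²/80 = 1/80 = 0.0125
11: (88 − 80)²/80 = 64/80 = 0.8000
12: (78 − 80)²/80 = 4/80 = 0.0500
Sum = 8.450

8.450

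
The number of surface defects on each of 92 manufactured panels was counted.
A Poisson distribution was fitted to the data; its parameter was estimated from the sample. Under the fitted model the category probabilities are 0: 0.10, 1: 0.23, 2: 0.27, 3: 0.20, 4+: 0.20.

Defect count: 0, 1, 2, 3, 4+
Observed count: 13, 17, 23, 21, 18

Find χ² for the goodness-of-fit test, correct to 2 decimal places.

Expected counts E_i = n·p_i: 92×0.10 = 9.2, 92×0.23 = 21.16, 92×0.27 = 24.84, 92×0.20 = 18.4, 92×0.20 = 18.4.
cat         O        E   (O−E)²/E
0          13      9.2      1.570
1          17    21.16      0.818
2          23    24.84      0.136
3          21     18.4      0.367
4+         18     18.4      0.009
Sum = 2.90

2.90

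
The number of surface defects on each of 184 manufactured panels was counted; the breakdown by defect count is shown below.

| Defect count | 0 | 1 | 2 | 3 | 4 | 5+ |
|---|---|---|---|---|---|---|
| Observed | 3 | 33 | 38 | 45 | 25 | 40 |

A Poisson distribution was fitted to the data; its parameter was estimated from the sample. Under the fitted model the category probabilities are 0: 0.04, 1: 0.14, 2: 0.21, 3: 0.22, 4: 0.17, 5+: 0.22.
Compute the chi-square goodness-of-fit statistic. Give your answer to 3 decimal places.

6.399

Expected counts E_i = n·p_i: 184×0.04 = 7.36, 184×0.14 = 25.76, 184×0.21 = 38.64, 184×0.22 = 40.48, 184×0.17 = 31.28, 184×0.22 = 40.48.
χ² = (3−7.36)²/7.36 + (33−25.76)²/25.76 + (38−38.64)²/38.64 + (45−40.48)²/40.48 + (25−31.28)²/31.28 + (40−40.48)²/40.48
   = 2.5828 + 2.0348 + 0.0106 + 0.5047 + 1.2608 + 0.0057
Sum = 6.399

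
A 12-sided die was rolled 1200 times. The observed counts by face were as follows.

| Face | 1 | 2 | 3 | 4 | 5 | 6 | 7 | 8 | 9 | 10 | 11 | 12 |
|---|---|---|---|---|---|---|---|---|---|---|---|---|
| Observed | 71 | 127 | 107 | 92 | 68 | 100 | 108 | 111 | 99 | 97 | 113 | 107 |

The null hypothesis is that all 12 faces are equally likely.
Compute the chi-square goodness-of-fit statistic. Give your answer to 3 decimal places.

Under H₀ each category has probability 1/12, so each expected count is 1200/12 = 100.
cat         O        E   (O−E)²/E
1          71      100     8.4100
2         127      100     7.2900
3         107      100     0.4900
4          92      100     0.6400
5          68      100    10.2400
6         100      100     0.0000
7         108      100     0.6400
8         111      100     1.2100
9          99      100     0.0100
10         97      100     0.0900
11        113      100     1.6900
12        107      100     0.4900
Sum = 31.200

31.200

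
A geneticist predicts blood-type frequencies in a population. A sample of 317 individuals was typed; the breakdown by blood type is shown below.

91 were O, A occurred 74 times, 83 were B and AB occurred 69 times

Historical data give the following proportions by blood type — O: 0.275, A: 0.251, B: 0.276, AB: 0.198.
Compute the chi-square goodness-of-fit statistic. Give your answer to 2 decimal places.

Expected counts E_i = n·p_i: 317×0.275 = 87.175, 317×0.251 = 79.567, 317×0.276 = 87.492, 317×0.198 = 62.766.
cat         O        E   (O−E)²/E
O          91   87.175      0.168
A          74   79.567      0.390
B          83   87.492      0.231
AB         69   62.766      0.619
Sum = 1.41

1.41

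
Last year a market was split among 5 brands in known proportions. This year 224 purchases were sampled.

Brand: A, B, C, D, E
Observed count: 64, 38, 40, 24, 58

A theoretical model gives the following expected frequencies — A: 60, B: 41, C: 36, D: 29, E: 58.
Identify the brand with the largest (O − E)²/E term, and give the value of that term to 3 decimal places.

cat         O        E   (O−E)²/E
A          64       60     0.2667
B          38       41     0.2195
C          40       36     0.4444
D          24       29     0.8621
E          58       58     0.0000
The largest term is for D: 0.862.

D, 0.862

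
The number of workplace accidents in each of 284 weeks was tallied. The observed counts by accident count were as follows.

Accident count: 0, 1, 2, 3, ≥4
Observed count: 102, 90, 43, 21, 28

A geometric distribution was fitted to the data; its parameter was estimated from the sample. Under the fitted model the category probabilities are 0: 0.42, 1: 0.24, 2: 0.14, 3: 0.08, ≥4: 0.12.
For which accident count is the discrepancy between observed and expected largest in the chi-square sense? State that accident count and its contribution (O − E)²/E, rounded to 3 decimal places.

Expected counts E_i = n·p_i: 284×0.42 = 119.28, 284×0.24 = 68.16, 284×0.14 = 39.76, 284×0.08 = 22.72, 284×0.12 = 34.08.
0: (102 − 119.28)²/119.28 = 298.5984/119.28 = 2.5033
1: (90 − 68.16)²/68.16 = 476.9856/68.16 = 6.9980
2: (43 − 39.76)²/39.76 = 10.4976/39.76 = 0.2640
3: (21 − 22.72)²/22.72 = 2.9584/22.72 = 0.1302
≥4: (28 − 34.08)²/34.08 = 36.9664/34.08 = 1.0847
The largest term is for 1: 6.998.

1, 6.998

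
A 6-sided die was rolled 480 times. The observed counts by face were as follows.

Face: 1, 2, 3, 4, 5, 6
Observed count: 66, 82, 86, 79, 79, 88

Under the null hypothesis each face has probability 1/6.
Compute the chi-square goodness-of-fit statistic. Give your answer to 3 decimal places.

3.775

Under H₀ each category has probability 1/6, so each expected count is 480/6 = 80.
1: (66 − 80)²/80 = 196/80 = 2.4500
2: (82 − 80)²/80 = 4/80 = 0.0500
3: (86 − 80)²/80 = 36/80 = 0.4500
4: (79 − 80)²/80 = 1/80 = 0.0125
5: (79 − 80)²/80 = 1/80 = 0.0125
6: (88 − 80)²/80 = 64/80 = 0.8000
Sum = 3.775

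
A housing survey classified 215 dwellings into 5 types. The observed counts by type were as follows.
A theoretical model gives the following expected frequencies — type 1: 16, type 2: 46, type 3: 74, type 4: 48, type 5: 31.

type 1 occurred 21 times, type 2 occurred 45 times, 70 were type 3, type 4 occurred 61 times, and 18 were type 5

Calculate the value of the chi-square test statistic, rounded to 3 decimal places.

cat         O        E   (O−E)²/E
type 1     21       16     1.5625
type 2     45       46     0.0217
type 3     70       74     0.2162
type 4     61       48     3.5208
type 5     18       31     5.4516
Sum = 10.773

10.773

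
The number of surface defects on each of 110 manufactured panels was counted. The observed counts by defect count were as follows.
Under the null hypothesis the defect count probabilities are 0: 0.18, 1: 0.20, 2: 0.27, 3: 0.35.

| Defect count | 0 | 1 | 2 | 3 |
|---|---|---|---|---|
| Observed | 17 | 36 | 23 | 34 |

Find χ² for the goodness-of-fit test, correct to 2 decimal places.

Expected counts E_i = n·p_i: 110×0.18 = 19.8, 110×0.20 = 22, 110×0.27 = 29.7, 110×0.35 = 38.5.
cat         O        E   (O−E)²/E
0          17     19.8      0.396
1          36       22      8.909
2          23     29.7      1.511
3          34     38.5      0.526
Sum = 11.34

11.34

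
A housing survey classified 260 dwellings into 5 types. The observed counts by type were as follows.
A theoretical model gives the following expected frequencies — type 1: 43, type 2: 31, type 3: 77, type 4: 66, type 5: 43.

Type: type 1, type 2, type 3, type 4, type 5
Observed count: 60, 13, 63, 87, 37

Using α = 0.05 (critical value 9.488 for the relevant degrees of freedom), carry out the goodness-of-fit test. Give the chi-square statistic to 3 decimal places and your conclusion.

27.237; reject

cat         O        E   (O−E)²/E
type 1     60       43     6.7209
type 2     13       31    10.4516
type 3     63       77     2.5455
type 4     87       66     6.6818
type 5     37       43     0.8372
Sum = 27.237
df = 4. Since 27.237 > 9.488, we reject H₀.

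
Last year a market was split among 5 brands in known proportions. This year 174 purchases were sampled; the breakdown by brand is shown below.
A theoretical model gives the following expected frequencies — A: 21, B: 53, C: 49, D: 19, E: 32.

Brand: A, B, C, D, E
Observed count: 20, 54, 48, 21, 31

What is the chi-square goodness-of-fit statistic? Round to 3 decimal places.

0.329

A: (20 − 21)²/21 = 1/21 = 0.0476
B: (54 − 53)²/53 = 1/53 = 0.0189
C: (48 − 49)²/49 = 1/49 = 0.0204
D: (21 − 19)²/19 = 4/19 = 0.2105
E: (31 − 32)²/32 = 1/32 = 0.0313
Sum = 0.329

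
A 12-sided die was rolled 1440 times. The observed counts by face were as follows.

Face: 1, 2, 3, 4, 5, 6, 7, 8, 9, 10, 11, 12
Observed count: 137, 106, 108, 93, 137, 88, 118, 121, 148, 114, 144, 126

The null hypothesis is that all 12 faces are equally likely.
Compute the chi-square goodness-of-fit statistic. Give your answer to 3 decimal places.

Under H₀ each category has probability 1/12, so each expected count is 1440/12 = 120.
1: (137 − 120)²/120 = 289/120 = 2.4083
2: (106 − 120)²/120 = 196/120 = 1.6333
3: (108 − 120)²/120 = 144/120 = 1.2000
4: (93 − 120)²/120 = 729/120 = 6.0750
5: (137 − 120)²/120 = 289/120 = 2.4083
6: (88 − 120)²/120 = 1024/120 = 8.5333
7: (118 − 120)²/120 = 4/120 = 0.0333
8: (121 − 120)²/120 = 1/120 = 0.0083
9: (148 − 120)²/120 = 784/120 = 6.5333
10: (114 − 120)²/120 = 36/120 = 0.3000
11: (144 − 120)²/120 = 576/120 = 4.8000
12: (126 − 120)²/120 = 36/120 = 0.3000
Sum = 34.233

34.233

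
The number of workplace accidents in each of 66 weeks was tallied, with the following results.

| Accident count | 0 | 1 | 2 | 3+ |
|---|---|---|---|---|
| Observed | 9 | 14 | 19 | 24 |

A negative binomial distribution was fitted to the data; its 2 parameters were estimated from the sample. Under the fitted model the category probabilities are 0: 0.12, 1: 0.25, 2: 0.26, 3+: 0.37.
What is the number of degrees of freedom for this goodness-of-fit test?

There are k = 4 categories and 2 parameters estimated from the data, so df = 4 − 1 − 2 = 1.

1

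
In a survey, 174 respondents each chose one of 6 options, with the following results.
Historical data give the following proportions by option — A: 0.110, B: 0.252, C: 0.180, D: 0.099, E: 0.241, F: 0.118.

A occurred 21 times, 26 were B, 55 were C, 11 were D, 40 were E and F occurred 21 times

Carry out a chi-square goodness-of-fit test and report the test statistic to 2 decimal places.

Expected counts E_i = n·p_i: 174×0.110 = 19.14, 174×0.252 = 43.848, 174×0.180 = 31.32, 174×0.099 = 17.226, 174×0.241 = 41.934, 174×0.118 = 20.532.
A: (21 − 19.14)²/19.14 = 3.4596/19.14 = 0.181
B: (26 − 43.848)²/43.848 = 318.551104/43.848 = 7.265
C: (55 − 31.32)²/31.32 = 560.7424/31.32 = 17.904
D: (11 − 17.226)²/17.226 = 38.763076/17.226 = 2.250
E: (40 − 41.934)²/41.934 = 3.740356/41.934 = 0.089
F: (21 − 20.532)²/20.532 = 0.219024/20.532 = 0.011
Sum = 27.70

27.70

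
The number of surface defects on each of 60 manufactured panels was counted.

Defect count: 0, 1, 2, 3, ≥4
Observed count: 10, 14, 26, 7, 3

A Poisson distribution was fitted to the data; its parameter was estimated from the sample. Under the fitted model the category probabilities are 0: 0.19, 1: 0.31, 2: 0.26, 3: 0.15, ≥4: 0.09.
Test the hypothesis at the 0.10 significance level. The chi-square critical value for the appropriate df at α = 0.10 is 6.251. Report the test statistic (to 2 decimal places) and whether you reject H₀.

Expected counts E_i = n·p_i: 60×0.19 = 11.4, 60×0.31 = 18.6, 60×0.26 = 15.6, 60×0.15 = 9, 60×0.09 = 5.4.
0: (10 − 11.4)²/11.4 = 1.96/11.4 = 0.172
1: (14 − 18.6)²/18.6 = 21.16/18.6 = 1.138
2: (26 − 15.6)²/15.6 = 108.16/15.6 = 6.933
3: (7 − 9)²/9 = 4/9 = 0.444
≥4: (3 − 5.4)²/5.4 = 5.76/5.4 = 1.067
Sum = 9.75
df = 3. Since 9.75 > 6.251, we reject H₀.

9.75; reject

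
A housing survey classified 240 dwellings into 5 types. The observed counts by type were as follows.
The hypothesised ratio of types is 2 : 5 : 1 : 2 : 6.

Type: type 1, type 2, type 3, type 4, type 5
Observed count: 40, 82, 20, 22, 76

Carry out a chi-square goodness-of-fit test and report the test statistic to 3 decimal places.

Ratio total = 16. Expected counts: 240×2/16 = 30, 240×5/16 = 75, 240×1/16 = 15, 240×2/16 = 30, 240×6/16 = 90.
χ² = (40−30)²/30 + (82−75)²/75 + (20−15)²/15 + (22−30)²/30 + (76−90)²/90
   = 3.3333 + 0.6533 + 1.6667 + 2.1333 + 2.1778
Sum = 9.964

9.964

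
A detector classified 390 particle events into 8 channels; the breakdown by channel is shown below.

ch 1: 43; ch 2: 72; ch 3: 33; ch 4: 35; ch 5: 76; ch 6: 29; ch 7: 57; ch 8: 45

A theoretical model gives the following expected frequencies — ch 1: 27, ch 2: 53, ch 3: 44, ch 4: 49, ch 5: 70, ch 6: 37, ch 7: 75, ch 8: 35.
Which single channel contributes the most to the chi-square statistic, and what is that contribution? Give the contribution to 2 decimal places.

χ² = (43−27)²/27 + (72−53)²/53 + (33−44)²/44 + (35−49)²/49 + (76−70)²/70 + (29−37)²/37 + (57−75)²/75 + (45−35)²/35
   = 9.481 + 6.811 + 2.750 + 4.000 + 0.514 + 1.730 + 4.320 + 2.857
The largest term is for ch 1: 9.48.

ch 1, 9.48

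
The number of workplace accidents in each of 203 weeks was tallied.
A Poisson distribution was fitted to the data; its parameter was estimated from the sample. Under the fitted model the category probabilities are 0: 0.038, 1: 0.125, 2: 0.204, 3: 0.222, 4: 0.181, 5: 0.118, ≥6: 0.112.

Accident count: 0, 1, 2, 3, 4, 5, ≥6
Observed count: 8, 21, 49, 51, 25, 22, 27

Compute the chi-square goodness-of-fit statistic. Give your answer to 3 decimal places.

7.649

Expected counts E_i = n·p_i: 203×0.038 = 7.714, 203×0.125 = 25.375, 203×0.204 = 41.412, 203×0.222 = 45.066, 203×0.181 = 36.743, 203×0.118 = 23.954, 203×0.112 = 22.736.
χ² = (8−7.714)²/7.714 + (21−25.375)²/25.375 + (49−41.412)²/41.412 + (51−45.066)²/45.066 + (25−36.743)²/36.743 + (22−23.954)²/23.954 + (27−22.736)²/22.736
   = 0.0106 + 0.7543 + 1.3904 + 0.7814 + 3.7530 + 0.1594 + 0.7997
Sum = 7.649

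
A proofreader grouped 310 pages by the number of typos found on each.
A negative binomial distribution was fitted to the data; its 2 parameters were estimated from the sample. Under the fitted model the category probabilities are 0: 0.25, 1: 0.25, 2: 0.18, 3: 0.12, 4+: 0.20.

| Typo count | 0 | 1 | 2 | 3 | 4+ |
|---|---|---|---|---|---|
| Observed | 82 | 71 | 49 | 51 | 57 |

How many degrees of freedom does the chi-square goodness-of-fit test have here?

2

There are k = 5 categories and 2 parameters estimated from the data, so df = 5 − 1 − 2 = 2.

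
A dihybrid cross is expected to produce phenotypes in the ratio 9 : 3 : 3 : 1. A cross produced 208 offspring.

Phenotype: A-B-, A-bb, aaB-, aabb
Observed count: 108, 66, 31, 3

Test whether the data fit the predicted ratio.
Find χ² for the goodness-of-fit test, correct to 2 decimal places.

28.72

Ratio total = 16. Expected counts: 208×9/16 = 117, 208×3/16 = 39, 208×3/16 = 39, 208×1/16 = 13.
cat         O        E   (O−E)²/E
A-B-      108      117      0.692
A-bb       66       39     18.692
aaB-       31       39      1.641
aabb        3       13      7.692
Sum = 28.72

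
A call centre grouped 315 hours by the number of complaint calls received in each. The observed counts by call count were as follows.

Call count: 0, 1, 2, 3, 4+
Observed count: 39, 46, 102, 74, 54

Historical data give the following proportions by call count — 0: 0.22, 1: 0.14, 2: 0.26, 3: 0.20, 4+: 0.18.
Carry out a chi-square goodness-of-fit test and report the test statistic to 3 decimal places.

Expected counts E_i = n·p_i: 315×0.22 = 69.3, 315×0.14 = 44.1, 315×0.26 = 81.9, 315×0.20 = 63, 315×0.18 = 56.7.
χ² = (39−69.3)²/69.3 + (46−44.1)²/44.1 + (102−81.9)²/81.9 + (74−63)²/63 + (54−56.7)²/56.7
   = 13.2481 + 0.0819 + 4.9330 + 1.9206 + 0.1286
Sum = 20.312

20.312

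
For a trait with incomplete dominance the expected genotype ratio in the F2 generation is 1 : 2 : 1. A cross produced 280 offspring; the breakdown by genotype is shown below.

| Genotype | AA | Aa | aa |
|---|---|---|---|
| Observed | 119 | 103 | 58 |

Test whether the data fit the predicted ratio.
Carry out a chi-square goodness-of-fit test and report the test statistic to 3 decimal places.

46.136

Ratio total = 4. Expected counts: 280×1/4 = 70, 280×2/4 = 140, 280×1/4 = 70.
AA: (119 − 70)²/70 = 2401/70 = 34.3000
Aa: (103 − 140)²/140 = 1369/140 = 9.7786
aa: (58 − 70)²/70 = 144/70 = 2.0571
Sum = 46.136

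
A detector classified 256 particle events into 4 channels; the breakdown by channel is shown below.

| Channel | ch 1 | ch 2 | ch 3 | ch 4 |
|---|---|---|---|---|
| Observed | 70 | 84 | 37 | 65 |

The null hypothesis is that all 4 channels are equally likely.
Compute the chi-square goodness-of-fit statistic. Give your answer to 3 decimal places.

18.219

Expected count for each of the 4 categories: 256/4 = 64.
χ² = (70−64)²/64 + (84−64)²/64 + (37−64)²/64 + (65−64)²/64
   = 0.5625 + 6.2500 + 11.3906 + 0.0156
Sum = 18.219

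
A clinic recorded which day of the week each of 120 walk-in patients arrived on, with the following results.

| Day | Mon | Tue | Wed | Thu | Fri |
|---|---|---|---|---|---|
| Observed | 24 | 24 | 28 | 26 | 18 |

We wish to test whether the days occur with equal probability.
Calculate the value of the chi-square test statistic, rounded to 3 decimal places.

Expected count for each of the 5 categories: 120/5 = 24.
Mon: (24 − 24)²/24 = 0/24 = 0.0000
Tue: (24 − 24)²/24 = 0/24 = 0.0000
Wed: (28 − 24)²/24 = 16/24 = 0.6667
Thu: (26 − 24)²/24 = 4/24 = 0.1667
Fri: (18 − 24)²/24 = 36/24 = 1.5000
Sum = 2.333

2.333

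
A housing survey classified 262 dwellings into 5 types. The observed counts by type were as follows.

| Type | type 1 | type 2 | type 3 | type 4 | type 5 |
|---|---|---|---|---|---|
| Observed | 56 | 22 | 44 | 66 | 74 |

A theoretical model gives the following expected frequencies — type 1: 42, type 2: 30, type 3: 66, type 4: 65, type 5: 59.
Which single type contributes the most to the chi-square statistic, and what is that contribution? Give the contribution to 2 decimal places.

type 3, 7.33

type 1: (56 − 42)²/42 = 196/42 = 4.667
type 2: (22 − 30)²/30 = 64/30 = 2.133
type 3: (44 − 66)²/66 = 484/66 = 7.333
type 4: (66 − 65)²/65 = 1/65 = 0.015
type 5: (74 − 59)²/59 = 225/59 = 3.814
The largest term is for type 3: 7.33.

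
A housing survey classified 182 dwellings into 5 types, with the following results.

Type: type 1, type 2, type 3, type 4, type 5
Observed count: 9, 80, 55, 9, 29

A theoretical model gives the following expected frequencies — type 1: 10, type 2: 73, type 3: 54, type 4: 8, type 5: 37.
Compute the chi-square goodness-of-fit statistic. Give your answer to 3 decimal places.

2.644

χ² = (9−10)²/10 + (80−73)²/73 + (55−54)²/54 + (9−8)²/8 + (29−37)²/37
   = 0.1000 + 0.6712 + 0.0185 + 0.1250 + 1.7297
Sum = 2.644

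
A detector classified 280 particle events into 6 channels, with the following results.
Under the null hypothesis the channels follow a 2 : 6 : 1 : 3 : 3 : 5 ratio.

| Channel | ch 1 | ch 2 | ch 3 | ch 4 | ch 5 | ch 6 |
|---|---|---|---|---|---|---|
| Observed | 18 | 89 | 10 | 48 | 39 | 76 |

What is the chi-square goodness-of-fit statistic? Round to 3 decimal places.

6.598

Ratio total = 20. Expected counts: 280×2/20 = 28, 280×6/20 = 84, 280×1/20 = 14, 280×3/20 = 42, 280×3/20 = 42, 280×5/20 = 70.
χ² = (18−28)²/28 + (89−84)²/84 + (10−14)²/14 + (48−42)²/42 + (39−42)²/42 + (76−70)²/70
   = 3.5714 + 0.2976 + 1.1429 + 0.8571 + 0.2143 + 0.5143
Sum = 6.598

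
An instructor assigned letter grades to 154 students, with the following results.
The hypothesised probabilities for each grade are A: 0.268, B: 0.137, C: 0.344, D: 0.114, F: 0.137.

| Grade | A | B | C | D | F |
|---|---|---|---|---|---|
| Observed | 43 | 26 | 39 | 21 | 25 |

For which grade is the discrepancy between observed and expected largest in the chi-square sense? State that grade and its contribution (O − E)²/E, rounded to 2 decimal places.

Expected counts E_i = n·p_i: 154×0.268 = 41.272, 154×0.137 = 21.098, 154×0.344 = 52.976, 154×0.114 = 17.556, 154×0.137 = 21.098.
χ² = (43−41.272)²/41.272 + (26−21.098)²/21.098 + (39−52.976)²/52.976 + (21−17.556)²/17.556 + (25−21.098)²/21.098
   = 0.072 + 1.139 + 3.687 + 0.676 + 0.722
The largest term is for C: 3.69.

C, 3.69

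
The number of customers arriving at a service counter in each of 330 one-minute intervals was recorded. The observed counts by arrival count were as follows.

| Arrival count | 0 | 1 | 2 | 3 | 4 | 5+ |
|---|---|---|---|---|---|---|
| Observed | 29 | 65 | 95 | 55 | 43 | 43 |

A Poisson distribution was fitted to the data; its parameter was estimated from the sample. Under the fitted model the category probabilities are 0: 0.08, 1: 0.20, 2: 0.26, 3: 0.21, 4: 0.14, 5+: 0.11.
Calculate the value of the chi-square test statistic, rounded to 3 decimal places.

5.667

Expected counts E_i = n·p_i: 330×0.08 = 26.4, 330×0.20 = 66, 330×0.26 = 85.8, 330×0.21 = 69.3, 330×0.14 = 46.2, 330×0.11 = 36.3.
χ² = (29−26.4)²/26.4 + (65−66)²/66 + (95−85.8)²/85.8 + (55−69.3)²/69.3 + (43−46.2)²/46.2 + (43−36.3)²/36.3
   = 0.2561 + 0.0152 + 0.9865 + 2.9508 + 0.2216 + 1.2366
Sum = 5.667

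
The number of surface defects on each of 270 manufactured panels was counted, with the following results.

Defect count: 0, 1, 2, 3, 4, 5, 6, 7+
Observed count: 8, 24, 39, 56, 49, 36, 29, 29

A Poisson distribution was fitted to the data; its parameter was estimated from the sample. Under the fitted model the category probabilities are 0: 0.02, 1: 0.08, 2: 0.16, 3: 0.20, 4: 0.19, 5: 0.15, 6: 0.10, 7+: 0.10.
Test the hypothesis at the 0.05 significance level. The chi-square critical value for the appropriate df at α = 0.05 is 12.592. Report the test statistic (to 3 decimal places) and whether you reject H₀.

Expected counts E_i = n·p_i: 270×0.02 = 5.4, 270×0.08 = 21.6, 270×0.16 = 43.2, 270×0.20 = 54, 270×0.19 = 51.3, 270×0.15 = 40.5, 270×0.10 = 27, 270×0.10 = 27.
0: (8 − 5.4)²/5.4 = 6.76/5.4 = 1.2519
1: (24 − 21.6)²/21.6 = 5.76/21.6 = 0.2667
2: (39 − 43.2)²/43.2 = 17.64/43.2 = 0.4083
3: (56 − 54)²/54 = 4/54 = 0.0741
4: (49 − 51.3)²/51.3 = 5.29/51.3 = 0.1031
5: (36 − 40.5)²/40.5 = 20.25/40.5 = 0.5000
6: (29 − 27)²/27 = 4/27 = 0.1481
7+: (29 − 27)²/27 = 4/27 = 0.1481
Sum = 2.900
df = 6. Since 2.900 < 12.592, we do not reject H₀.

2.900; do not reject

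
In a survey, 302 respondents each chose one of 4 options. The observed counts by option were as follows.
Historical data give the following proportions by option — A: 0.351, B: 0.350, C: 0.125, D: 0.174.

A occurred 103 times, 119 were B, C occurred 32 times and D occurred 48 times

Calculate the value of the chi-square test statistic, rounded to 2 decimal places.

Expected counts E_i = n·p_i: 302×0.351 = 106.002, 302×0.350 = 105.7, 302×0.125 = 37.75, 302×0.174 = 52.548.
A: (103 − 106.002)²/106.002 = 9.012004/106.002 = 0.085
B: (119 − 105.7)²/105.7 = 176.89/105.7 = 1.674
C: (32 − 37.75)²/37.75 = 33.0625/37.75 = 0.876
D: (48 − 52.548)²/52.548 = 20.684304/52.548 = 0.394
Sum = 3.03

3.03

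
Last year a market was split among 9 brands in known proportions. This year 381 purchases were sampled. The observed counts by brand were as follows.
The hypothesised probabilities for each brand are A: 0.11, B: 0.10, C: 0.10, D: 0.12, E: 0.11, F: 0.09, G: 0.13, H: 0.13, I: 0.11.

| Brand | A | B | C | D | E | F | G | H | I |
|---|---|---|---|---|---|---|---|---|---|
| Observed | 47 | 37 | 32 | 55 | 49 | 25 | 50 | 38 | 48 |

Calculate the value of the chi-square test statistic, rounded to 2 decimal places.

Expected counts E_i = n·p_i: 381×0.11 = 41.91, 381×0.10 = 38.1, 381×0.10 = 38.1, 381×0.12 = 45.72, 381×0.11 = 41.91, 381×0.09 = 34.29, 381×0.13 = 49.53, 381×0.13 = 49.53, 381×0.11 = 41.91.
cat         O        E   (O−E)²/E
A          47    41.91      0.618
B          37     38.1      0.032
C          32     38.1      0.977
D          55    45.72      1.884
E          49    41.91      1.199
F          25    34.29      2.517
G          50    49.53      0.004
H          38    49.53      2.684
I          48    41.91      0.885
Sum = 10.80

10.80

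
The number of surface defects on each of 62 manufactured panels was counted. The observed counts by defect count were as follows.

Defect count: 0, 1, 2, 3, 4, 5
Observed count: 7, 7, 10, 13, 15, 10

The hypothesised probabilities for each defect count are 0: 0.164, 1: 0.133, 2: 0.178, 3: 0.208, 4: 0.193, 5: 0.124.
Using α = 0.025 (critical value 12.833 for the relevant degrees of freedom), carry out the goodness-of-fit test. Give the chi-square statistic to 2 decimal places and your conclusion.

Expected counts E_i = n·p_i: 62×0.164 = 10.168, 62×0.133 = 8.246, 62×0.178 = 11.036, 62×0.208 = 12.896, 62×0.193 = 11.966, 62×0.124 = 7.688.
0: (7 − 10.168)²/10.168 = 10.036224/10.168 = 0.987
1: (7 − 8.246)²/8.246 = 1.552516/8.246 = 0.188
2: (10 − 11.036)²/11.036 = 1.073296/11.036 = 0.097
3: (13 − 12.896)²/12.896 = 0.010816/12.896 = 0.001
4: (15 − 11.966)²/11.966 = 9.205156/11.966 = 0.769
5: (10 − 7.688)²/7.688 = 5.345344/7.688 = 0.695
Sum = 2.74
df = 5. Since 2.74 < 12.833, we do not reject H₀.

2.74; do not reject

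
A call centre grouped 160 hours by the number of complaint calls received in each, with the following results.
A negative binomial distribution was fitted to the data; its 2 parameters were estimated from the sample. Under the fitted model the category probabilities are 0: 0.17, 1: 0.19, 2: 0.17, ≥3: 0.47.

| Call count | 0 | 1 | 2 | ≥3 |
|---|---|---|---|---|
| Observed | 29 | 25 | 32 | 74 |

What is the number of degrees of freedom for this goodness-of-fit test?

1

There are k = 4 categories and 2 parameters estimated from the data, so df = 4 − 1 − 2 = 1.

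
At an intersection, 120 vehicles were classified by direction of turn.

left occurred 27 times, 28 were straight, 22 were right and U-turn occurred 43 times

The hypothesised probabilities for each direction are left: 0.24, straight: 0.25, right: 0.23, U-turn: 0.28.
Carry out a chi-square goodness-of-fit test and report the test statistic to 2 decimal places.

Expected counts E_i = n·p_i: 120×0.24 = 28.8, 120×0.25 = 30, 120×0.23 = 27.6, 120×0.28 = 33.6.
χ² = (27−28.8)²/28.8 + (28−30)²/30 + (22−27.6)²/27.6 + (43−33.6)²/33.6
   = 0.113 + 0.133 + 1.136 + 2.630
Sum = 4.01

4.01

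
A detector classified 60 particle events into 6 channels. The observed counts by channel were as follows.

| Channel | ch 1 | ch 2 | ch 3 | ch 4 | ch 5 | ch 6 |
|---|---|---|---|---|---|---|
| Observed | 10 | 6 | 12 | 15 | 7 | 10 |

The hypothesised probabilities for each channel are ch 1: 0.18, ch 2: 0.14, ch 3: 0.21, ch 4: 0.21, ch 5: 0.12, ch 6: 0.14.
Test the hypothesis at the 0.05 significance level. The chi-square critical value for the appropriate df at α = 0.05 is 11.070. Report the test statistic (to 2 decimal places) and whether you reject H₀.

Expected counts E_i = n·p_i: 60×0.18 = 10.8, 60×0.14 = 8.4, 60×0.21 = 12.6, 60×0.21 = 12.6, 60×0.12 = 7.2, 60×0.14 = 8.4.
ch 1: (10 − 10.8)²/10.8 = 0.64/10.8 = 0.059
ch 2: (6 − 8.4)²/8.4 = 5.76/8.4 = 0.686
ch 3: (12 − 12.6)²/12.6 = 0.36/12.6 = 0.029
ch 4: (15 − 12.6)²/12.6 = 5.76/12.6 = 0.457
ch 5: (7 − 7.2)²/7.2 = 0.04/7.2 = 0.006
ch 6: (10 − 8.4)²/8.4 = 2.56/8.4 = 0.305
Sum = 1.54
df = 5. Since 1.54 < 11.070, we do not reject H₀.

1.54; do not reject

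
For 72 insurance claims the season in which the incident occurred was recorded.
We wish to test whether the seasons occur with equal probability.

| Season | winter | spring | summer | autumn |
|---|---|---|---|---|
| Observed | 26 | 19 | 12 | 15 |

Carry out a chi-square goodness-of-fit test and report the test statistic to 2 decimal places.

6.11

Under H₀ each category has probability 1/4, so each expected count is 72/4 = 18.
χ² = (26−18)²/18 + (19−18)²/18 + (12−18)²/18 + (15−18)²/18
   = 3.556 + 0.056 + 2.000 + 0.500
Sum = 6.11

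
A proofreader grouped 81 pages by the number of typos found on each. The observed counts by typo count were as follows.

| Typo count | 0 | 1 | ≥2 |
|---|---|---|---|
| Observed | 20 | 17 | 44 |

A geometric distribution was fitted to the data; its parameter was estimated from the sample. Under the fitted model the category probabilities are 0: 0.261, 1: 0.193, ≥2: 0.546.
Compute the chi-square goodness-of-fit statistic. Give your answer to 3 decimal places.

0.182

Expected counts E_i = n·p_i: 81×0.261 = 21.141, 81×0.193 = 15.633, 81×0.546 = 44.226.
0: (20 − 21.141)²/21.141 = 1.301881/21.141 = 0.0616
1: (17 − 15.633)²/15.633 = 1.868689/15.633 = 0.1195
≥2: (44 − 44.226)²/44.226 = 0.051076/44.226 = 0.0012
Sum = 0.182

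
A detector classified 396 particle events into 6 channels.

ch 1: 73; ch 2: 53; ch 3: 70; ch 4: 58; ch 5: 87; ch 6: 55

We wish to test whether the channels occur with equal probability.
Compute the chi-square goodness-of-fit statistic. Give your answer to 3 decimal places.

Under H₀ each category has probability 1/6, so each expected count is 396/6 = 66.
χ² = (73−66)²/66 + (53−66)²/66 + (70−66)²/66 + (58−66)²/66 + (87−66)²/66 + (55−66)²/66
   = 0.7424 + 2.5606 + 0.2424 + 0.9697 + 6.6818 + 1.8333
Sum = 13.030

13.030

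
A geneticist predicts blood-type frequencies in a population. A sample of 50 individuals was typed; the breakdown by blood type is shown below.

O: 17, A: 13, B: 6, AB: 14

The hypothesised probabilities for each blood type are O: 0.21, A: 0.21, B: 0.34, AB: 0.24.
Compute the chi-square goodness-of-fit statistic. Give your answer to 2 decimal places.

Expected counts E_i = n·p_i: 50×0.21 = 10.5, 50×0.21 = 10.5, 50×0.34 = 17, 50×0.24 = 12.
χ² = (17−10.5)²/10.5 + (13−10.5)²/10.5 + (6−17)²/17 + (14−12)²/12
   = 4.024 + 0.595 + 7.118 + 0.333
Sum = 12.07

12.07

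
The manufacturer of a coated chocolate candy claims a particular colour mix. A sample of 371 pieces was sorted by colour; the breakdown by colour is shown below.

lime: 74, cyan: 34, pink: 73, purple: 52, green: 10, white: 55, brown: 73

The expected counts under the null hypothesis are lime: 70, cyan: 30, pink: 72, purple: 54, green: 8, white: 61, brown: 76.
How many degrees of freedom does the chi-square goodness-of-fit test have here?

There are k = 7 categories and no parameters were estimated from the data, so df = 7 − 1 = 6.

6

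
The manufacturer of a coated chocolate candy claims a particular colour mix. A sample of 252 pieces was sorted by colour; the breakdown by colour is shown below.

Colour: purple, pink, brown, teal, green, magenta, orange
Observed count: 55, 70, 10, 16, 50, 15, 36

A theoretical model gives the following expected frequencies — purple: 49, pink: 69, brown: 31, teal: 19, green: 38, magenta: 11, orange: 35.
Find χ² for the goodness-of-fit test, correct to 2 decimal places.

20.72

cat          O        E   (O−E)²/E
purple      55       49      0.735
pink        70       69      0.014
brown       10       31     14.226
teal        16       19      0.474
green       50       38      3.789
magenta     15       11      1.455
orange      36       35      0.029
Sum = 20.72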